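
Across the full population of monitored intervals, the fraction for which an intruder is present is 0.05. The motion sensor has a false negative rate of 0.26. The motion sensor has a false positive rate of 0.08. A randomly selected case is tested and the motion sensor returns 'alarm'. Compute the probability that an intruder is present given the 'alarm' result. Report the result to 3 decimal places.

P(H | E) ≈ 0.327

Let H be the event that an intruder is present. P(H) = 0.05, so P(¬H) = 0.95. With E the 'alarm' result, P(E|H) = 0.74 and P(E|¬H) = 0.08.
P(E) = 0.74·0.05 + 0.08·0.95 = 0.037000 + 0.076000 = 0.11300.
By Bayes' theorem, P(H|E) = 0.037000 / 0.11300 = 0.327.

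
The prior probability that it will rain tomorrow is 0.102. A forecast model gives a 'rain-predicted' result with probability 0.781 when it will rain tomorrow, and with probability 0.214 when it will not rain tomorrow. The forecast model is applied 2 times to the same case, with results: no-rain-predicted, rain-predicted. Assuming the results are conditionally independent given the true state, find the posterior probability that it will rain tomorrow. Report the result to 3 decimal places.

Posterior P(H) ≈ 0.104

Let H be the event that it will rain tomorrow; start with P(H) = 0.102. P('rain-predicted'|H) = 0.781, P('rain-predicted'|¬H) = 0.214.
Update on result 1 ('no-rain-predicted'): P(H) ← 0.219·0.1020 / (0.219·0.1020 + 0.786·0.8980) = 0.022338/0.72817 = 0.0307.
Update on result 2 ('rain-predicted'): P(H) ← 0.781·0.0307 / (0.781·0.0307 + 0.214·0.9693) = 0.023959/0.23139 = 0.1035.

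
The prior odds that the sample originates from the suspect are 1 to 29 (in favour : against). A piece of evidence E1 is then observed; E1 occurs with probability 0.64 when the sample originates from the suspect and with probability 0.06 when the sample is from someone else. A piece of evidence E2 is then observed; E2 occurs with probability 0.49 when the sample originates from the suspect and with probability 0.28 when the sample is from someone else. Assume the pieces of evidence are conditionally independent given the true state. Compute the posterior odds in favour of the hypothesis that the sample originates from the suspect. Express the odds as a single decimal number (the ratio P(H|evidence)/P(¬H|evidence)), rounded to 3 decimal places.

Posterior odds ≈ 0.644

Prior odds = 1/29 = 0.034483.
Likelihood ratio for E1 = 0.64/0.06 = 10.667.
Likelihood ratio for E2 = 0.49/0.28 = 1.7500.
Posterior odds = prior odds × LR₁ × LR₂ = 0.64368.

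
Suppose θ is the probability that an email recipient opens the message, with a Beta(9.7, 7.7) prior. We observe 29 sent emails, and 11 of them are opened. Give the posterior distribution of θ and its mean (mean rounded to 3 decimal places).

Posterior: Beta(20.7, 25.7); mean ≈ 0.446

Observing 11 successes and 18 failures updates Beta(9.7, 7.7) by adding the success and failure counts to the two shape parameters: α = 9.7+11 = 20.7, β = 7.7+18 = 25.7.
E[θ | data] = 20.7/(20.7+25.7) = 0.446.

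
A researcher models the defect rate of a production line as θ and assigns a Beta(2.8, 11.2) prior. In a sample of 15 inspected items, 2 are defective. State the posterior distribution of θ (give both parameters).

Posterior: Beta(4.8, 24.2)

Observing 2 successes and 13 failures updates Beta(2.8, 11.2) by adding the success and failure counts to the two shape parameters: α = 2.8+2 = 4.8, β = 11.2+13 = 24.2.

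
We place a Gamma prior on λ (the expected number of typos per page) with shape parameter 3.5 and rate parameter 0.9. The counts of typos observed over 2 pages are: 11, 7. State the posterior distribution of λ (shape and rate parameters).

The Poisson likelihood adds the total count to the shape and the number of exposure periods to the rate. Here ∑xᵢ = 18 and n = 2, so shape 3.5→21.5 and rate 0.9→2.9.

Posterior: Gamma(shape=21.5, rate=2.9)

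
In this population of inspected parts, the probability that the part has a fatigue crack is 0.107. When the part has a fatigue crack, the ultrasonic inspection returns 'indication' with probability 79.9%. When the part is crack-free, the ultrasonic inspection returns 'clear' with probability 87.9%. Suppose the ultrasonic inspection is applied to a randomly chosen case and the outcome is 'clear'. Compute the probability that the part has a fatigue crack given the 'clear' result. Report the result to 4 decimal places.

Let H be the event that the part has a fatigue crack. P(H) = 0.107, so P(¬H) = 0.893. With E the 'clear' result, P(E|H) = 0.201 and P(E|¬H) = 0.879.
P(E) = 0.201·0.107 + 0.879·0.893 = 0.021507 + 0.78495 = 0.80645.
By Bayes' theorem, P(H|E) = 0.021507 / 0.80645 = 0.0267.

P(H | E) ≈ 0.0267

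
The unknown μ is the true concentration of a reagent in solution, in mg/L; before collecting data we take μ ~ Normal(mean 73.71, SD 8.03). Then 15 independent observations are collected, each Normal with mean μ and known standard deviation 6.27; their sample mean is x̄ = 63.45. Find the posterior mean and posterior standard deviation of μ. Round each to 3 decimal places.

Posterior mean ≈ 63.851; posterior SD ≈ 1.587

With known σ, the Normal prior is conjugate. Weight on the data is w = (n/σ²)/(n/σ² + 1/τ₀²) = 0.381554/(0.381554+0.0155085) = 0.96094.
Posterior mean = w·x̄ + (1−w)·μ₀ = 0.96094·63.45 + 0.039058·73.71 = 63.851. Posterior variance = 1/(0.381554+0.0155085) = 2.51849, so SD = 1.587.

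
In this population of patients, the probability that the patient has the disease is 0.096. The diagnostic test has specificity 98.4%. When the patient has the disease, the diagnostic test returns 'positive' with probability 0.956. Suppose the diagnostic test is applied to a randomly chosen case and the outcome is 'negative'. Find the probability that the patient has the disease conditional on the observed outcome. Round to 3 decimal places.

P(H | E) ≈ 0.005

Let H be the event that the patient has the disease. P(H) = 0.096, so P(¬H) = 0.904. With E the 'negative' result, P(E|H) = 0.044 and P(E|¬H) = 0.984.
P(E) = 0.044·0.096 + 0.984·0.904 = 0.0042240 + 0.88954 = 0.89376.
By Bayes' theorem, P(H|E) = 0.0042240 / 0.89376 = 0.005.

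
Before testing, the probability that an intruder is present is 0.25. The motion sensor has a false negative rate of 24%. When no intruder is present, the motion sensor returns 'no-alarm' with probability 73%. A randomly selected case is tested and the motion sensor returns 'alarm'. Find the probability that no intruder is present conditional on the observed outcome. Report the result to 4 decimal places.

Let H be the event that an intruder is present. P(H) = 0.25, so P(¬H) = 0.75. With E the 'alarm' result, P(E|H) = 0.76 and P(E|¬H) = 0.27.
P(E) = 0.76·0.25 + 0.27·0.75 = 0.19000 + 0.20250 = 0.39250.
By Bayes' theorem, P(H|E) = 0.19000 / 0.39250 = 0.4841. Hence P(¬H|E) = 1 − 0.4841 = 0.5159.

P(¬H | E) ≈ 0.5159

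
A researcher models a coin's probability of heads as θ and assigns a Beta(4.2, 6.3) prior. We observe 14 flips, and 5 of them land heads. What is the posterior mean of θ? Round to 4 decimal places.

Observing 5 successes and 9 failures updates Beta(4.2, 6.3) by adding the success and failure counts to the two shape parameters: α = 4.2+5 = 9.2, β = 6.3+9 = 15.3.
Posterior mean = α/(α+β) = 9.2/24.5 = 0.3755.

Posterior mean ≈ 0.3755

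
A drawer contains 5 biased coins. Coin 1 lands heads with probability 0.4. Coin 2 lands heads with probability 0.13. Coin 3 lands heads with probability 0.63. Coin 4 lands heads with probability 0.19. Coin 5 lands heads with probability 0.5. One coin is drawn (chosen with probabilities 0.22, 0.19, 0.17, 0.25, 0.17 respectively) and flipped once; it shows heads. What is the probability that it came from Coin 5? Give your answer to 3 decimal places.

Posterior probability ≈ 0.241

Tabulate prior·likelihood by source: [1] prior 0.22, lik 0.4, product 0.08800; [2] prior 0.19, lik 0.13, product 0.02470; [3] prior 0.17, lik 0.63, product 0.1071; [4] prior 0.25, lik 0.19, product 0.04750; [5] prior 0.17, lik 0.5, product 0.08500.
Normalizing constant = 0.35230; the posterior for Coin 5 is its product over the sum, 0.08500/0.35230 = 0.241.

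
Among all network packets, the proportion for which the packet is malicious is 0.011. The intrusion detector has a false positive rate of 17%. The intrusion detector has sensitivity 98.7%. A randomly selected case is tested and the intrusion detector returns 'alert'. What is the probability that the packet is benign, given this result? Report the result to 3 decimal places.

Write H for 'the packet is malicious'. Prior odds H:¬H = 0.011/0.989 = 0.011122. For the 'alert' outcome, the likelihood ratio is 0.987/0.17 = 5.8059.
Posterior odds = 0.011122 × 5.8059 = 0.064575, so P(H|E) = 0.064575/(1+0.064575) = 0.061. Then P(¬H|E) = 1 − 0.061 = 0.939.

P(¬H | E) ≈ 0.939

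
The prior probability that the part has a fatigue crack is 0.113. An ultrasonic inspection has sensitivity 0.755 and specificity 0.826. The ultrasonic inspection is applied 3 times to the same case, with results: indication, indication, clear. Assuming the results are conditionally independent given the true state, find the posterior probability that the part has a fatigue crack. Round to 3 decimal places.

Let H be the event that the part has a fatigue crack; start with P(H) = 0.113. P('indication'|H) = 0.755, P('indication'|¬H) = 0.174.
Update on result 1 ('indication'): P(H) ← 0.755·0.1130 / (0.755·0.1130 + 0.174·0.8870) = 0.085315/0.23965 = 0.3560.
Update on result 2 ('indication'): P(H) ← 0.755·0.3560 / (0.755·0.3560 + 0.174·0.6440) = 0.26878/0.38083 = 0.7058.
Update on result 3 ('clear'): P(H) ← 0.245·0.7058 / (0.245·0.7058 + 0.826·0.2942) = 0.17291/0.41595 = 0.4157.

Posterior P(H) ≈ 0.416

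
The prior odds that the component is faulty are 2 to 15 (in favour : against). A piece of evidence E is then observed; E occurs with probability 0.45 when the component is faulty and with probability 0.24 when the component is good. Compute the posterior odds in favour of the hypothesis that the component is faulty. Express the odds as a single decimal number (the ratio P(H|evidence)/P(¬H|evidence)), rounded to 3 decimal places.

Posterior odds ≈ 0.250

Prior odds = 2/15 = 0.13333. In log-odds, ln(0.13333) = -2.0149.
Add log likelihood ratio: ln(1.8750) = 0.62861.
Posterior log-odds = -1.3863, so posterior odds = exp(-1.3863) = 0.25000.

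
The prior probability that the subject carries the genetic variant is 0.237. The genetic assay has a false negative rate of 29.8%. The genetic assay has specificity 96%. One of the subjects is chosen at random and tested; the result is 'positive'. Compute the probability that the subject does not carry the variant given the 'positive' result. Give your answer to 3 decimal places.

Let H be the event that the subject carries the genetic variant. P(H) = 0.237, so P(¬H) = 0.763. With E the 'positive' result, P(E|H) = 0.702 and P(E|¬H) = 0.04.
P(E) = 0.702·0.237 + 0.04·0.763 = 0.16637 + 0.030520 = 0.19689.
By Bayes' theorem, P(H|E) = 0.16637 / 0.19689 = 0.845. Hence P(¬H|E) = 1 − 0.845 = 0.155.

P(¬H | E) ≈ 0.155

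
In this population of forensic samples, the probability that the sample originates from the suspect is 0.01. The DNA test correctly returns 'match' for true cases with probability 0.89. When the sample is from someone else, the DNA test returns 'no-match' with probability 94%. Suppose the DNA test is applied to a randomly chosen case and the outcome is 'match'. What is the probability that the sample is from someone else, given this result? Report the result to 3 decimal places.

Let H be the event that the sample originates from the suspect. P(H) = 0.01, so P(¬H) = 0.99. With E the 'match' result, P(E|H) = 0.89 and P(E|¬H) = 0.06.
P(E) = 0.89·0.01 + 0.06·0.99 = 0.0089000 + 0.059400 = 0.068300.
By Bayes' theorem, P(H|E) = 0.0089000 / 0.068300 = 0.130. Hence P(¬H|E) = 1 − 0.130 = 0.870.

P(¬H | E) ≈ 0.870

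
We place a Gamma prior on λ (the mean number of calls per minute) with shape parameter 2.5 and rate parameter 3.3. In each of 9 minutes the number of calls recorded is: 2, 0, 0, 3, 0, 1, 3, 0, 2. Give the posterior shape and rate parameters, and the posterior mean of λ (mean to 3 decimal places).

Total count ∑xᵢ = 11 over n = 9 minutes.
Gamma is conjugate to the Poisson likelihood: posterior is Gamma(shape = 2.5+11 = 13.5, rate = 3.3+9 = 12.3).
Posterior mean = shape/rate = 13.5/12.3 = 1.098.

Posterior: Gamma(shape=13.5, rate=12.3); mean ≈ 1.098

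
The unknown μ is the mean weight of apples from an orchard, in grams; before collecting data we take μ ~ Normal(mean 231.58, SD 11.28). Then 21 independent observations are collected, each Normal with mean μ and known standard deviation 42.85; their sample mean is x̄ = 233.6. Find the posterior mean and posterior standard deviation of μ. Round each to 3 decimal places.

Posterior mean ≈ 232.777; posterior SD ≈ 7.199

With known σ, the Normal prior is conjugate. Weight on the data is w = (n/σ²)/(n/σ² + 1/τ₀²) = 0.0114371/(0.0114371+0.00785926) = 0.59271.
Posterior mean = w·x̄ + (1−w)·μ₀ = 0.59271·233.6 + 0.40729·231.58 = 232.777. Posterior variance = 1/(0.0114371+0.00785926) = 51.8231, so SD = 7.199.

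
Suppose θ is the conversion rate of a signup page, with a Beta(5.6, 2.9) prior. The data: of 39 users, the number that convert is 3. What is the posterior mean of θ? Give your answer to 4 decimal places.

Observing 3 successes and 36 failures updates Beta(5.6, 2.9) by adding the success and failure counts to the two shape parameters: α = 5.6+3 = 8.6, β = 2.9+36 = 38.9.
Posterior mean = α/(α+β) = 8.6/47.5 = 0.1811.

Posterior mean ≈ 0.1811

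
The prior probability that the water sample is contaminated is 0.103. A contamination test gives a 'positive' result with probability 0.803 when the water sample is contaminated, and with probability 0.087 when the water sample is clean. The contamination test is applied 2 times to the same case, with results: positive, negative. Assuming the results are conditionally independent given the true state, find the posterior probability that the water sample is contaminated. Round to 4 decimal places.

Posterior P(H) ≈ 0.1861

With H the event that the water sample is contaminated, the joint likelihood of the observed sequence is P(data|H) = 0.803·0.197 = 0.15819 and P(data|¬H) = 0.087·0.913 = 0.079431.
Bayes: P(H|data) = 0.103·0.15819 / (0.103·0.15819 + 0.897·0.079431) = 0.016294/0.087543 = 0.1861.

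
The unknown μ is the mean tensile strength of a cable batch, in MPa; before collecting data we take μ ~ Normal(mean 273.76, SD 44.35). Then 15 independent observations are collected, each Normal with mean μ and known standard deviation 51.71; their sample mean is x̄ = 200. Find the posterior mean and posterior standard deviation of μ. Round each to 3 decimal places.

Posterior mean ≈ 206.129; posterior SD ≈ 12.785

With known σ, the Normal prior is conjugate. Weight on the data is w = (n/σ²)/(n/σ² + 1/τ₀²) = 0.00560973/(0.00560973+0.00050841) = 0.91690.
Posterior mean = w·x̄ + (1−w)·μ₀ = 0.91690·200 + 0.083099·273.76 = 206.129. Posterior variance = 1/(0.00560973+0.00050841) = 163.448, so SD = 12.785.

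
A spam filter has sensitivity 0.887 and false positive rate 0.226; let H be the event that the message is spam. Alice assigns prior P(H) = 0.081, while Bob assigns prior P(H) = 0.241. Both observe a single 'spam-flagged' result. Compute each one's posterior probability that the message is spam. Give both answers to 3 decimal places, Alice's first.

P('+'|H) = 0.887, P('+'|¬H) = 0.226.
Alice: numerator 0.887·0.081 = 0.071847; evidence = 0.071847+0.226·0.919 = 0.27954; posterior = 0.257.
Bob: numerator 0.887·0.241 = 0.21377; evidence = 0.21377+0.226·0.759 = 0.38530; posterior = 0.555.

Alice: 0.257; Bob: 0.555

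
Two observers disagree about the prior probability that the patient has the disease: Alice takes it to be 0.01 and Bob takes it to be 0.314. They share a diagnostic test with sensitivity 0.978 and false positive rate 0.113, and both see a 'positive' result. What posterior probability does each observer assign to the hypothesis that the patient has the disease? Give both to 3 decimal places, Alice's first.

The likelihood ratio for a 'positive' result is 0.978/0.113 = 8.6549.
Alice: prior odds 0.01/0.99 = 0.010101; posterior odds 0.087423; posterior probability 0.080.
Bob: prior odds 0.314/0.686 = 0.45773; posterior odds 3.9616; posterior probability 0.798.

Alice: 0.080; Bob: 0.798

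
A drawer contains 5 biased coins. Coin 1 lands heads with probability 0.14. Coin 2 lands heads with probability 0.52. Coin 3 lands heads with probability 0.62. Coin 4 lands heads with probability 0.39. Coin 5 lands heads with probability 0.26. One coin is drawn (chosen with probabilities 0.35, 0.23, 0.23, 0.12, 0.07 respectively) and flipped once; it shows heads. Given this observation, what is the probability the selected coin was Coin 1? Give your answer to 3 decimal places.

Posterior probability ≈ 0.130

P(heads|C1) = 0.14; P(heads|C2) = 0.52; P(heads|C3) = 0.62; P(heads|C4) = 0.39; P(heads|C5) = 0.26.
Prior × likelihood for each source: 0.35·0.14=0.04900, 0.23·0.52=0.1196, 0.23·0.62=0.1426, 0.12·0.39=0.04680, 0.07·0.26=0.01820. Summing gives P(heads) = 0.37620.
P(Coin 1 | heads) = 0.04900 / 0.37620 = 0.130.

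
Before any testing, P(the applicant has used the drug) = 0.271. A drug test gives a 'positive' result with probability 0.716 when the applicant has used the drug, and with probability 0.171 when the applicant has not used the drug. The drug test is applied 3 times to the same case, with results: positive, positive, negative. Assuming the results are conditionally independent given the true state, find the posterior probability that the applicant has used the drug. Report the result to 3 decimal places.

Posterior P(H) ≈ 0.691

With H the event that the applicant has used the drug, the joint likelihood of the observed sequence is P(data|H) = 0.716·0.716·0.284 = 0.14559 and P(data|¬H) = 0.171·0.171·0.829 = 0.024241.
Bayes: P(H|data) = 0.271·0.14559 / (0.271·0.14559 + 0.729·0.024241) = 0.039456/0.057128 = 0.6907.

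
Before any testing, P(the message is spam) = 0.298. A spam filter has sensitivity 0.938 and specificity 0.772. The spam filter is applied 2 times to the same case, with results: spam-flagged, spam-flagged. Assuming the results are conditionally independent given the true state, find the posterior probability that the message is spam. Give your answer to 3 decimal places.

With H the event that the message is spam, the joint likelihood of the observed sequence is P(data|H) = 0.938·0.938 = 0.87984 and P(data|¬H) = 0.228·0.228 = 0.051984.
Bayes: P(H|data) = 0.298·0.87984 / (0.298·0.87984 + 0.702·0.051984) = 0.26219/0.29869 = 0.8778.

Posterior P(H) ≈ 0.878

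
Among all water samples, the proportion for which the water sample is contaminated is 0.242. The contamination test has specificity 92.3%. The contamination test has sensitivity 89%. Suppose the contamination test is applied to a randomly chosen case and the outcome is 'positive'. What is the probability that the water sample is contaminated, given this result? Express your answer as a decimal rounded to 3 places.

P(H | E) ≈ 0.787

Let H be the event that the water sample is contaminated. P(H) = 0.242, so P(¬H) = 0.758. With E the 'positive' result, P(E|H) = 0.89 and P(E|¬H) = 0.077.
P(E) = 0.89·0.242 + 0.077·0.758 = 0.21538 + 0.058366 = 0.27375.
By Bayes' theorem, P(H|E) = 0.21538 / 0.27375 = 0.787.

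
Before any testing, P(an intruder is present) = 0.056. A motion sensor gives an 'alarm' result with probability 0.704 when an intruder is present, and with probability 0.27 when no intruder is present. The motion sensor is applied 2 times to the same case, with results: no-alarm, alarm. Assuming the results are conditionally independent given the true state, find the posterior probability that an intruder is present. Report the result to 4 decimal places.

With H the event that an intruder is present, the joint likelihood of the observed sequence is P(data|H) = 0.296·0.704 = 0.20838 and P(data|¬H) = 0.73·0.27 = 0.19710.
Bayes: P(H|data) = 0.056·0.20838 / (0.056·0.20838 + 0.944·0.19710) = 0.011670/0.19773 = 0.0590.

Posterior P(H) ≈ 0.0590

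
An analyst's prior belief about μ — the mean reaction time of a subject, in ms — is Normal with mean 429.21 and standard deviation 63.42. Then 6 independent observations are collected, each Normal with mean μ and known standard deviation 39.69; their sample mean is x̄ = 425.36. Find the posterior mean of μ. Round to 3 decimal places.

Prior precision 1/τ₀² = 1/63.42² = 0.00024863; data precision n/σ² = 6/39.69² = 0.00380881.
Posterior precision = 0.00024863 + 0.00380881 = 0.00405743.
Posterior mean = (0.00024863·429.21 + 0.00380881·425.36) / 0.00405743 = 425.596.

Posterior mean ≈ 425.596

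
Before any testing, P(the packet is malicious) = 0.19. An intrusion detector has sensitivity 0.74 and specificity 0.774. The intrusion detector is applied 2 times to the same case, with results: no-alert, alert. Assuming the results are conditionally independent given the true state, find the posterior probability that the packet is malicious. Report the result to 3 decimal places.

Posterior P(H) ≈ 0.205

With H the event that the packet is malicious, the joint likelihood of the observed sequence is P(data|H) = 0.26·0.74 = 0.19240 and P(data|¬H) = 0.774·0.226 = 0.17492.
Bayes: P(H|data) = 0.19·0.19240 / (0.19·0.19240 + 0.81·0.17492) = 0.036556/0.17824 = 0.2051.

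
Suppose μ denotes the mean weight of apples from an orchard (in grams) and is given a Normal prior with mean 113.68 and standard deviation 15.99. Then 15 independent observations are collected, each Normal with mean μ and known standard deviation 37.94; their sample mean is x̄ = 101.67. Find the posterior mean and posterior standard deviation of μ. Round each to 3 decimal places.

Posterior mean ≈ 104.948; posterior SD ≈ 8.353

With known σ, the Normal prior is conjugate. Weight on the data is w = (n/σ²)/(n/σ² + 1/τ₀²) = 0.0104207/(0.0104207+0.00391114) = 0.72710.
Posterior mean = w·x̄ + (1−w)·μ₀ = 0.72710·101.67 + 0.27290·113.68 = 104.948. Posterior variance = 1/(0.0104207+0.00391114) = 69.7748, so SD = 8.353.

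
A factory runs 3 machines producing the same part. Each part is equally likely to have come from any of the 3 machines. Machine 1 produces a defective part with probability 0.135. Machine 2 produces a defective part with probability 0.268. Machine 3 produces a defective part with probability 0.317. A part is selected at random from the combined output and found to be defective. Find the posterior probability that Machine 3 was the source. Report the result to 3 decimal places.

Tabulate prior·likelihood by source: [1] prior 0.333333, lik 0.135, product 0.04500; [2] prior 0.333333, lik 0.268, product 0.08933; [3] prior 0.333333, lik 0.317, product 0.1057.
Normalizing constant = 0.24000; the posterior for Machine 3 is its product over the sum, 0.1057/0.24000 = 0.440.

Posterior probability ≈ 0.440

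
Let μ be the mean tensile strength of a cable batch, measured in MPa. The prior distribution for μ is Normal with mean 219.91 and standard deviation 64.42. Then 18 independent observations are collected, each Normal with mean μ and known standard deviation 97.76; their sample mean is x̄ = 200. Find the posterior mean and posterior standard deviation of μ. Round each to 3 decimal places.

Posterior mean ≈ 202.258; posterior SD ≈ 21.696

With known σ, the Normal prior is conjugate. Weight on the data is w = (n/σ²)/(n/σ² + 1/τ₀²) = 0.00188343/(0.00188343+0.00024097) = 0.88657.
Posterior mean = w·x̄ + (1−w)·μ₀ = 0.88657·200 + 0.11343·219.91 = 202.258. Posterior variance = 1/(0.00188343+0.00024097) = 470.721, so SD = 21.696.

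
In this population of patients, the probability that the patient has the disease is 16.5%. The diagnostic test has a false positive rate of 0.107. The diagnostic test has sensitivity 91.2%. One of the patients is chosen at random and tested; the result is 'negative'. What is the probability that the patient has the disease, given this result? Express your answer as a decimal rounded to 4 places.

P(H | E) ≈ 0.0191

Write H for 'the patient has the disease'. Prior odds H:¬H = 0.165/0.835 = 0.19760. For the 'negative' outcome, the likelihood ratio is 0.088/0.893 = 0.098544.
Posterior odds = 0.19760 × 0.098544 = 0.019473, so P(H|E) = 0.019473/(1+0.019473) = 0.0191.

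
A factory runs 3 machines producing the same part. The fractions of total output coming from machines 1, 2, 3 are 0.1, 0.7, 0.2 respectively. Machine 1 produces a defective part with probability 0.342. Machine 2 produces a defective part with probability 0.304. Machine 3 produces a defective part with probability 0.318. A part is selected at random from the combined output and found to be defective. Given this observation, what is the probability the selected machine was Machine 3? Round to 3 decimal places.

P(defective|M1) = 0.342; P(defective|M2) = 0.304; P(defective|M3) = 0.318.
Prior × likelihood for each source: 0.1·0.342=0.03420, 0.7·0.304=0.2128, 0.2·0.318=0.06360. Summing gives P(defective) = 0.31060.
P(Machine 3 | defective) = 0.06360 / 0.31060 = 0.205.

Posterior probability ≈ 0.205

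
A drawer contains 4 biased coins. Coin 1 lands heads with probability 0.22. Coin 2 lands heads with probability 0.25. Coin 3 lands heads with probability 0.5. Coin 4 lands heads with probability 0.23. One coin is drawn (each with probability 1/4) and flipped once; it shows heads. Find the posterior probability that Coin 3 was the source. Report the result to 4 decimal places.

P(heads|C1) = 0.22; P(heads|C2) = 0.25; P(heads|C3) = 0.5; P(heads|C4) = 0.23.
Prior × likelihood for each source: 0.25·0.22=0.05500, 0.25·0.25=0.06250, 0.25·0.5=0.1250, 0.25·0.23=0.05750. Summing gives P(heads) = 0.30000.
P(Coin 3 | heads) = 0.1250 / 0.30000 = 0.4167.

Posterior probability ≈ 0.4167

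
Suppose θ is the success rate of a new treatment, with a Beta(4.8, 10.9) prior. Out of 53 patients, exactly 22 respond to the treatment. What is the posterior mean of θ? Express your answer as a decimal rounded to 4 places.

The binomial likelihood is conjugate to the Beta prior: with 22 successes and 31 failures, the posterior is Beta(4.8+22, 10.9+31) = Beta(26.8, 41.9).
Posterior mean = α/(α+β) = 26.8/68.7 = 0.3901.

Posterior mean ≈ 0.3901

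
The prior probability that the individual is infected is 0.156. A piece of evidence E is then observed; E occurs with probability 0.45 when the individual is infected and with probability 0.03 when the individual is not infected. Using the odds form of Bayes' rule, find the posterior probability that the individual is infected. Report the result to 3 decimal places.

Posterior probability ≈ 0.735

Prior odds = 0.156/(1−0.156) = 0.18483. In log-odds, ln(0.18483) = -1.6883.
Add log likelihood ratio: ln(15.000) = 2.7081.
Posterior log-odds = 1.0198, so posterior odds = exp(1.0198) = 2.7725. Converting, P(H|E) = 2.7725/3.7725 = 0.735.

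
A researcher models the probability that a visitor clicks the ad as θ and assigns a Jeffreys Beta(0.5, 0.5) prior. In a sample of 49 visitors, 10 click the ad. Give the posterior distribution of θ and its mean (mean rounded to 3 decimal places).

Observing 10 successes and 39 failures updates Beta(0.5, 0.5) by adding the success and failure counts to the two shape parameters: α = 0.5+10 = 10.5, β = 0.5+39 = 39.5.
Posterior mean = α/(α+β) = 10.5/50 = 0.210.

Posterior: Beta(10.5, 39.5); mean ≈ 0.210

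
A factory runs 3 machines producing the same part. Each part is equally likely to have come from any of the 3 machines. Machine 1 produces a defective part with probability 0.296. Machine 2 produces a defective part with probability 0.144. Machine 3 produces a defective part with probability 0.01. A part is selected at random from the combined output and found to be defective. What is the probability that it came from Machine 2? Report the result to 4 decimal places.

P(defective|M1) = 0.296; P(defective|M2) = 0.144; P(defective|M3) = 0.01.
Prior × likelihood for each source: 0.333333·0.296=0.09867, 0.333333·0.144=0.04800, 0.333333·0.01=0.003333. Summing gives P(defective) = 0.15000.
P(Machine 2 | defective) = 0.04800 / 0.15000 = 0.3200.

Posterior probability ≈ 0.3200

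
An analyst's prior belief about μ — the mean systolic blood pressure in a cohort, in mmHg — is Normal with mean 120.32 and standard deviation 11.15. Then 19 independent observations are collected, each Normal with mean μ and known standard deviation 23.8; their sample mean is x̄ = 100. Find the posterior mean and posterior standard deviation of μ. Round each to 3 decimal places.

With known σ, the Normal prior is conjugate. Weight on the data is w = (n/σ²)/(n/σ² + 1/τ₀²) = 0.0335428/(0.0335428+0.00804360) = 0.80658.
Posterior mean = w·x̄ + (1−w)·μ₀ = 0.80658·100 + 0.19342·120.32 = 103.930. Posterior variance = 1/(0.0335428+0.00804360) = 24.0463, so SD = 4.904.

Posterior mean ≈ 103.930; posterior SD ≈ 4.904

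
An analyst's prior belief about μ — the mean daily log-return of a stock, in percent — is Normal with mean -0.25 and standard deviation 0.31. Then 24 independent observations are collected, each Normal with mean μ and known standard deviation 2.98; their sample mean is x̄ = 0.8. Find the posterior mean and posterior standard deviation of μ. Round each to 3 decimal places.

Posterior mean ≈ -0.034; posterior SD ≈ 0.276

With known σ, the Normal prior is conjugate. Weight on the data is w = (n/σ²)/(n/σ² + 1/τ₀²) = 2.70258/(2.70258+10.4058) = 0.20617.
Posterior mean = w·x̄ + (1−w)·μ₀ = 0.20617·0.8 + 0.79383·-0.25 = -0.034. Posterior variance = 1/(2.70258+10.4058) = 0.0762869, so SD = 0.276.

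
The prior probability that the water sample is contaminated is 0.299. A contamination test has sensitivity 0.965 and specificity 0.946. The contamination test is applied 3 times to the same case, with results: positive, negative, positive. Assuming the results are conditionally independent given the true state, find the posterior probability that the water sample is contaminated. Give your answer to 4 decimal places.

With H the event that the water sample is contaminated, the joint likelihood of the observed sequence is P(data|H) = 0.965·0.035·0.965 = 0.032593 and P(data|¬H) = 0.054·0.946·0.054 = 0.0027585.
Bayes: P(H|data) = 0.299·0.032593 / (0.299·0.032593 + 0.701·0.0027585) = 0.0097453/0.011679 = 0.8344.

Posterior P(H) ≈ 0.8344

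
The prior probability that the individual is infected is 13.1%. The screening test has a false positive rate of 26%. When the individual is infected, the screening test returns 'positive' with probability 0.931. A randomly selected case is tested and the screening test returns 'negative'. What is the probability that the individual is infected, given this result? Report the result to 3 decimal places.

Write H for 'the individual is infected'. Prior odds H:¬H = 0.131/0.869 = 0.15075. For the 'negative' outcome, the likelihood ratio is 0.069/0.74 = 0.093243.
Posterior odds = 0.15075 × 0.093243 = 0.014056, so P(H|E) = 0.014056/(1+0.014056) = 0.014.

P(H | E) ≈ 0.014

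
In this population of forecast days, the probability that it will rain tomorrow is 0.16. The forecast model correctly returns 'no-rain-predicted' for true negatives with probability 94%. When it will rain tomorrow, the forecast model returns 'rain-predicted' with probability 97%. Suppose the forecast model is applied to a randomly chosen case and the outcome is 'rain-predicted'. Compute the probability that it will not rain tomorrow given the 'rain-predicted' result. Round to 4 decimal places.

P(¬H | E) ≈ 0.2451

Let H be the event that it will rain tomorrow. P(H) = 0.16, so P(¬H) = 0.84. With E the 'rain-predicted' result, P(E|H) = 0.97 and P(E|¬H) = 0.06.
P(E) = 0.97·0.16 + 0.06·0.84 = 0.15520 + 0.050400 = 0.20560.
By Bayes' theorem, P(H|E) = 0.15520 / 0.20560 = 0.7549. Hence P(¬H|E) = 1 − 0.7549 = 0.2451.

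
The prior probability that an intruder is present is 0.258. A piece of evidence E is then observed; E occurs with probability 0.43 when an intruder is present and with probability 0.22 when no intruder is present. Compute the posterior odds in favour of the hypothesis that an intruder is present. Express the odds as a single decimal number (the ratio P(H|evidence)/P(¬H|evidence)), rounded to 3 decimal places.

Posterior odds ≈ 0.680

Prior odds = 0.258/(1−0.258) = 0.34771.
Likelihood ratio for E = 0.43/0.22 = 1.9545.
Posterior odds = prior odds × LR = 0.67961.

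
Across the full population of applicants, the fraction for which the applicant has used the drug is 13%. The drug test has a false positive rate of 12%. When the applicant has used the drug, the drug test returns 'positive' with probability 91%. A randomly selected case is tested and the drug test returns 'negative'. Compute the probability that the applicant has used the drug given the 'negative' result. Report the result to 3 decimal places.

Write H for 'the applicant has used the drug'. Prior odds H:¬H = 0.13/0.87 = 0.14943. For the 'negative' outcome, the likelihood ratio is 0.09/0.88 = 0.10227.
Posterior odds = 0.14943 × 0.10227 = 0.015282, so P(H|E) = 0.015282/(1+0.015282) = 0.015.

P(H | E) ≈ 0.015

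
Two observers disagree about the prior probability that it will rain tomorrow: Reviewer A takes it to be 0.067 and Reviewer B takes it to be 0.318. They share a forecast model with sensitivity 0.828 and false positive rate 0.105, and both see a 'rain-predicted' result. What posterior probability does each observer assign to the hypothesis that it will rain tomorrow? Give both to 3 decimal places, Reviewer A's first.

The likelihood ratio for a 'rain-predicted' result is 0.828/0.105 = 7.8857.
Reviewer A: prior odds 0.067/0.933 = 0.071811; posterior odds 0.56628; posterior probability 0.362.
Reviewer B: prior odds 0.318/0.682 = 0.46628; posterior odds 3.6769; posterior probability 0.786.

Reviewer A: 0.362; Reviewer B: 0.786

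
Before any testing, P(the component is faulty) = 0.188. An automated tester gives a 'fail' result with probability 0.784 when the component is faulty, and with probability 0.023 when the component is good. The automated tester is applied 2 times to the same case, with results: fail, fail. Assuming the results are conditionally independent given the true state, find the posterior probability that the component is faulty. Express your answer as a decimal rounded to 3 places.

Posterior P(H) ≈ 0.996

With H the event that the component is faulty, the joint likelihood of the observed sequence is P(data|H) = 0.784·0.784 = 0.61466 and P(data|¬H) = 0.023·0.023 = 0.00052900.
Bayes: P(H|data) = 0.188·0.61466 / (0.188·0.61466 + 0.812·0.00052900) = 0.11556/0.11598 = 0.9963.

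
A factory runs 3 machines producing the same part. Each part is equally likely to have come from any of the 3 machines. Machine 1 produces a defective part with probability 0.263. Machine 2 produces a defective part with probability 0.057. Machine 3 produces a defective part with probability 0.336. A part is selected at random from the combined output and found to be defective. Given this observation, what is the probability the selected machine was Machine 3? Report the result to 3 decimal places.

Posterior probability ≈ 0.512

P(defective|M1) = 0.263; P(defective|M2) = 0.057; P(defective|M3) = 0.336.
Prior × likelihood for each source: 0.333333·0.263=0.08767, 0.333333·0.057=0.01900, 0.333333·0.336=0.1120. Summing gives P(defective) = 0.21867.
P(Machine 3 | defective) = 0.1120 / 0.21867 = 0.512.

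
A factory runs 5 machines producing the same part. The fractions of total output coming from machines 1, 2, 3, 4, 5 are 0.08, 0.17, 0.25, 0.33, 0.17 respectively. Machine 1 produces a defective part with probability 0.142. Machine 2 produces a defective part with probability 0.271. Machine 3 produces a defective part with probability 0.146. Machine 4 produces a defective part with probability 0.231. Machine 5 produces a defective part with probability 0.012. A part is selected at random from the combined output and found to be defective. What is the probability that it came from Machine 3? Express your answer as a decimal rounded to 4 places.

Posterior probability ≈ 0.2120

Tabulate prior·likelihood by source: [1] prior 0.08, lik 0.142, product 0.01136; [2] prior 0.17, lik 0.271, product 0.04607; [3] prior 0.25, lik 0.146, product 0.03650; [4] prior 0.33, lik 0.231, product 0.07623; [5] prior 0.17, lik 0.012, product 0.002040.
Normalizing constant = 0.17220; the posterior for Machine 3 is its product over the sum, 0.03650/0.17220 = 0.2120.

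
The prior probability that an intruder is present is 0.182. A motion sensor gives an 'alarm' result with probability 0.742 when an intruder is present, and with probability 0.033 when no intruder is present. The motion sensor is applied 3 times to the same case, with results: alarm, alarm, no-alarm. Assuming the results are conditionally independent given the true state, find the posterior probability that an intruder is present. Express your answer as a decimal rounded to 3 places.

Let H be the event that an intruder is present; start with P(H) = 0.182. P('alarm'|H) = 0.742, P('alarm'|¬H) = 0.033.
Update on result 1 ('alarm'): P(H) ← 0.742·0.1820 / (0.742·0.1820 + 0.033·0.8180) = 0.13504/0.16204 = 0.8334.
Update on result 2 ('alarm'): P(H) ← 0.742·0.8334 / (0.742·0.8334 + 0.033·0.1666) = 0.61839/0.62389 = 0.9912.
Update on result 3 ('no-alarm'): P(H) ← 0.258·0.9912 / (0.258·0.9912 + 0.967·0.0088) = 0.25573/0.26425 = 0.9678.

Posterior P(H) ≈ 0.968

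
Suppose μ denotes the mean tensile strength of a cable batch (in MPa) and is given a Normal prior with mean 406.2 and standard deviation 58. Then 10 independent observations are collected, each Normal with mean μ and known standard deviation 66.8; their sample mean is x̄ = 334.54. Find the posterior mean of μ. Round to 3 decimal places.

Posterior mean ≈ 342.932

With known σ, the Normal prior is conjugate. Weight on the data is w = (n/σ²)/(n/σ² + 1/τ₀²) = 0.00224103/(0.00224103+0.00029727) = 0.88289.
Posterior mean = w·x̄ + (1−w)·μ₀ = 0.88289·334.54 + 0.11711·406.2 = 342.932.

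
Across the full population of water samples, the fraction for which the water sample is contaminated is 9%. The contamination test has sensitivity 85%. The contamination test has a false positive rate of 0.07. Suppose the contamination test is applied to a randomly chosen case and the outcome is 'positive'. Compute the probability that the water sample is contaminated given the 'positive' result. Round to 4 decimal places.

Let H be the event that the water sample is contaminated. P(H) = 0.09, so P(¬H) = 0.91. With E the 'positive' result, P(E|H) = 0.85 and P(E|¬H) = 0.07.
P(E) = 0.85·0.09 + 0.07·0.91 = 0.076500 + 0.063700 = 0.14020.
By Bayes' theorem, P(H|E) = 0.076500 / 0.14020 = 0.5456.

P(H | E) ≈ 0.5456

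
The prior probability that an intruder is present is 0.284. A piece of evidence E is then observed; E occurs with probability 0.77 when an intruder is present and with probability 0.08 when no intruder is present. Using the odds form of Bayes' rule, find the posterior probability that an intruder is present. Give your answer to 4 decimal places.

Posterior probability ≈ 0.7924

Prior odds = 0.284/(1−0.284) = 0.39665. In log-odds, ln(0.39665) = -0.92471.
Add log likelihood ratio: ln(9.6250) = 2.2644.
Posterior log-odds = 1.3397, so posterior odds = exp(1.3397) = 3.8177. Converting, P(H|E) = 3.8177/4.8177 = 0.7924.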